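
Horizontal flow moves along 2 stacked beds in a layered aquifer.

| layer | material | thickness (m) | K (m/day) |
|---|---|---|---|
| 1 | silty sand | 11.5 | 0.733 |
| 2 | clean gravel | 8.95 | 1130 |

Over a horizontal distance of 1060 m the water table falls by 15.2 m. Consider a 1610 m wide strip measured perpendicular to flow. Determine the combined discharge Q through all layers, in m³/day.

Flow is parallel to layering, so each bed carries its own Darcy discharge and the transmissivities add.
Σ(K_i·b_i) = 0.733×11.5 + 1130×8.95 = 10122 m²/day.
Hydraulic gradient i = Δh / L = 15.2 / 1060 = 0.01434.
Q = Σ(K_i·b_i) · W · i = 10122 × 1610 × 0.01434 = 2.337e+05 m³/day.

234000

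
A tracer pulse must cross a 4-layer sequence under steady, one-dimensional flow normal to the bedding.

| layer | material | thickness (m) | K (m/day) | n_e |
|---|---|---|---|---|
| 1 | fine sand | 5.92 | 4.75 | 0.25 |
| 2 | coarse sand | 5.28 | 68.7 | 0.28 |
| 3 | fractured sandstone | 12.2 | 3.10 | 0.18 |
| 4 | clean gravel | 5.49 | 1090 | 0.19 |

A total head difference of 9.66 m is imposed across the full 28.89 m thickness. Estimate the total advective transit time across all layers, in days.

3.38

With flow normal to the layers, continuity requires the same specific discharge q through every layer.
Σ(b_i/K_i) = 5.92/4.75 + 5.28/68.7 + 12.2/3.10 + 5.49/1090 = 5.264 d.
q = Δh / Σ(b_i/K_i) = 9.66 / 5.264 = 1.835 m/day.
In each layer the seepage velocity is v_i = q/n_i, so the layer transit time is t_i = b_i·n_i / q:
  layer 1 (fine sand): t_1 = 5.92 × 0.25 / 1.835 = 0.8064 d
  layer 2 (coarse sand): t_2 = 5.28 × 0.28 / 1.835 = 0.8056 d
  layer 3 (fractured sandstone): t_3 = 12.2 × 0.18 / 1.835 = 1.197 d
  layer 4 (clean gravel): t_4 = 5.49 × 0.19 / 1.835 = 0.5684 d
Total t = Σ t_i = 3.377 days.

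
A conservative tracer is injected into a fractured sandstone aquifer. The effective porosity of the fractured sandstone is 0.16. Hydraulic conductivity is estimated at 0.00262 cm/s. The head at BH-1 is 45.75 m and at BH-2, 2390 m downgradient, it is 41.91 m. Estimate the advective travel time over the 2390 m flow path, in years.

288

Convert K: 0.00262 cm/s × 864 = 2.264 m/day.
Hydraulic gradient i = (45.75 − 41.91) / 2390 = 3.84 / 2390 = 0.001607.
Darcy flux q = K · i = 2.264 × 0.001607 = 0.003637 m/day.
Seepage velocity v = q / n_e = 0.003637 / 0.16 = 0.02273 m/day.
Travel time t = L / v = 2390 / 0.02273 = 1.051e+05 days = 287.9 years.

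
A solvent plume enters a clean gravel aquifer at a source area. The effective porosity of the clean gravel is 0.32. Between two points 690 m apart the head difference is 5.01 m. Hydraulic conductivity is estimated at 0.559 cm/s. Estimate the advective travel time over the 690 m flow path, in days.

Convert K: 0.559 cm/s × 864 = 483.0 m/day.
Hydraulic gradient i = Δh / L = 5.01 / 690 = 0.007261.
Darcy flux q = K · i = 483.0 × 0.007261 = 3.507 m/day.
Seepage velocity v = q / n_e = 3.507 / 0.32 = 10.96 m/day.
Travel time t = L / v = 690 / 10.96 = 62.96 days.

63.0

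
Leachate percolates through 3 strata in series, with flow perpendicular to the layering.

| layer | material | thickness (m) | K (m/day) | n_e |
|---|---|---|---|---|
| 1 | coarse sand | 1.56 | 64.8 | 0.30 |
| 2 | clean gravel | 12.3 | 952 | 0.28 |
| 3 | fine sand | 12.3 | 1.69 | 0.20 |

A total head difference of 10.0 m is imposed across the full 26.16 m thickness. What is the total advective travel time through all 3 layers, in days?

4.66

With flow normal to the layers, continuity requires the same specific discharge q through every layer.
Σ(b_i/K_i) = 1.56/64.8 + 12.3/952 + 12.3/1.69 = 7.315 d.
q = Δh / Σ(b_i/K_i) = 10.0 / 7.315 = 1.367 m/day.
In each layer the seepage velocity is v_i = q/n_i, so the layer transit time is t_i = b_i·n_i / q:
  layer 1 (coarse sand): t_1 = 1.56 × 0.30 / 1.367 = 0.3423 d
  layer 2 (clean gravel): t_2 = 12.3 × 0.28 / 1.367 = 2.519 d
  layer 3 (fine sand): t_3 = 12.3 × 0.20 / 1.367 = 1.800 d
Total t = Σ t_i = 4.661 days.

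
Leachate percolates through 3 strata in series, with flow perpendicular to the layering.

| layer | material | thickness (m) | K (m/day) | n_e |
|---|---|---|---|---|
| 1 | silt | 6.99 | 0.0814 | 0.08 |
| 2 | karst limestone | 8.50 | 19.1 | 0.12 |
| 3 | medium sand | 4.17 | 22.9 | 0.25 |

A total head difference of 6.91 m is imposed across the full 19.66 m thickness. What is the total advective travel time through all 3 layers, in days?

32.8

With flow normal to the layers, continuity requires the same specific discharge q through every layer.
Σ(b_i/K_i) = 6.99/0.0814 + 8.50/19.1 + 4.17/22.9 = 86.50 d.
q = Δh / Σ(b_i/K_i) = 6.91 / 86.50 = 0.07988 m/day.
In each layer the seepage velocity is v_i = q/n_i, so the layer transit time is t_i = b_i·n_i / q:
  layer 1 (silt): t_1 = 6.99 × 0.08 / 0.07988 = 7.000 d
  layer 2 (karst limestone): t_2 = 8.50 × 0.12 / 0.07988 = 12.77 d
  layer 3 (medium sand): t_3 = 4.17 × 0.25 / 0.07988 = 13.05 d
Total t = Σ t_i = 32.82 days.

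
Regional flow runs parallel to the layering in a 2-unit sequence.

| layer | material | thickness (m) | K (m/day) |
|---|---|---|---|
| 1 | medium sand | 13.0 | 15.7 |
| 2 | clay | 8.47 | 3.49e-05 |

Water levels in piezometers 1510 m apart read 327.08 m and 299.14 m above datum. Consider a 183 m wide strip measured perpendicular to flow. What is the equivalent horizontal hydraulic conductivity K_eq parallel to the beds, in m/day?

9.51

Flow is parallel to layering, so each bed carries its own Darcy discharge and the transmissivities add.
Σ(K_i·b_i) = 15.7×13.0 + 3.49e-05×8.47 = 204.1 m²/day.
Total thickness b = 21.47 m, so K_eq = Σ(K_i·b_i)/b = 9.506 m/day.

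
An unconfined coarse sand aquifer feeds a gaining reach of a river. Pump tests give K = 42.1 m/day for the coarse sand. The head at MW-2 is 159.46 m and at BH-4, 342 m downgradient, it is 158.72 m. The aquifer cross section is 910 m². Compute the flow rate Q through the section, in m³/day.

82.9

Hydraulic gradient i = (159.46 − 158.72) / 342 = 0.74 / 342 = 0.002164.
Darcy's law: Q = K · A · i = 42.10 × 910.0 × 0.002164 = 82.90 m³/day.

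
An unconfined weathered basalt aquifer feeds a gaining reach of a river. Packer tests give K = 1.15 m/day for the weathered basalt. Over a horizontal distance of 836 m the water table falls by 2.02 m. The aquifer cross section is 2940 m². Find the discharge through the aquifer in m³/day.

Hydraulic gradient i = Δh / L = 2.02 / 836 = 0.002416.
Darcy's law: Q = K · A · i = 1.150 × 2940 × 0.002416 = 8.169 m³/day.

8.17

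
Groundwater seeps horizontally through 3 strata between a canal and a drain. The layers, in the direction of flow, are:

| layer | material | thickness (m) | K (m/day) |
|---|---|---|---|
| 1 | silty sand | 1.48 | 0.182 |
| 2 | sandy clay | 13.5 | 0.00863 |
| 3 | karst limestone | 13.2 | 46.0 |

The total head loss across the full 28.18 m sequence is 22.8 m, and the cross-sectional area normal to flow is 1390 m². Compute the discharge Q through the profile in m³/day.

Flow is perpendicular to layering, so the layers act in series and the equivalent K is the thickness-weighted harmonic mean.
Total thickness L = 1.48 + 13.5 + 13.2 = 28.18 m.
Σ(b_i/K_i) = 1.48/0.182 + 13.5/0.00863 + 13.2/46.0 = 1573 d.
K_eq = L / Σ(b_i/K_i) = 28.18 / 1573 = 0.01792 m/day.
Q = K_eq · A · (Δh/L) = 0.01792 × 1390 × (22.8/28.18) = 20.15 m³/day.

20.2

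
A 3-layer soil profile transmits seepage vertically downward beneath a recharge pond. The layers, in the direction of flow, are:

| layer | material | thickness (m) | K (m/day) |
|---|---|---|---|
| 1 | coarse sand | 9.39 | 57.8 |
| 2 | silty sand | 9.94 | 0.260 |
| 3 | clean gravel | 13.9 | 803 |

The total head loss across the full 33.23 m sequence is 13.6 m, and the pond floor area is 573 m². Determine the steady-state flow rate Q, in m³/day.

203

Flow is perpendicular to layering, so the layers act in series and the equivalent K is the thickness-weighted harmonic mean.
Total thickness L = 9.39 + 9.94 + 13.9 = 33.23 m.
Σ(b_i/K_i) = 9.39/57.8 + 9.94/0.260 + 13.9/803 = 38.41 d.
K_eq = L / Σ(b_i/K_i) = 33.23 / 38.41 = 0.8651 m/day.
Q = K_eq · A · (Δh/L) = 0.8651 × 573 × (13.6/33.23) = 202.9 m³/day.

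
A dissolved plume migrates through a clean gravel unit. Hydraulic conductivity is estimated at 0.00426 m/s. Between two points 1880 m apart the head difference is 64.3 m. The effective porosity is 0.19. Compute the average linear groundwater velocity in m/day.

Convert K: 0.00426 m/s × 86400 = 368.1 m/day.
Hydraulic gradient i = Δh / L = 64.3 / 1880 = 0.03420.
Darcy flux q = K · i = 368.1 × 0.03420 = 12.59 m/day.
Seepage velocity v = q / n_e = 12.59 / 0.19 = 66.26 m/day.

66.3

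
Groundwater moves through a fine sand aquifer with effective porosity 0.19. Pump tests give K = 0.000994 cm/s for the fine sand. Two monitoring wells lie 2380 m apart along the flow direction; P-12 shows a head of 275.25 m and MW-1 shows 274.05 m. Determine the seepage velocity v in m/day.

Convert K: 0.000994 cm/s × 864 = 0.8588 m/day.
Hydraulic gradient i = (275.25 − 274.05) / 2380 = 1.2 / 2380 = 0.0005042.
Darcy flux q = K · i = 0.8588 × 0.0005042 = 0.0004330 m/day.
Seepage velocity v = q / n_e = 0.0004330 / 0.19 = 0.002279 m/day.

0.00228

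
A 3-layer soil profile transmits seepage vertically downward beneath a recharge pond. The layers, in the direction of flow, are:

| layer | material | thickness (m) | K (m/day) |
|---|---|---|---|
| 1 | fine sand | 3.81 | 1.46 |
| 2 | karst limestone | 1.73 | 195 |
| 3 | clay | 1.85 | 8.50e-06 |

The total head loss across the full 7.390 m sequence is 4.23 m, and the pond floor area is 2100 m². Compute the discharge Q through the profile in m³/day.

0.0408

Flow is perpendicular to layering, so the layers act in series and the equivalent K is the thickness-weighted harmonic mean.
Total thickness L = 3.81 + 1.73 + 1.85 = 7.390 m.
Σ(b_i/K_i) = 3.81/1.46 + 1.73/195 + 1.85/8.50e-06 = 2.176e+05 d.
K_eq = L / Σ(b_i/K_i) = 7.390 / 2.176e+05 = 3.395e-05 m/day.
Q = K_eq · A · (Δh/L) = 3.395e-05 × 2100 × (4.23/7.390) = 0.04081 m³/day.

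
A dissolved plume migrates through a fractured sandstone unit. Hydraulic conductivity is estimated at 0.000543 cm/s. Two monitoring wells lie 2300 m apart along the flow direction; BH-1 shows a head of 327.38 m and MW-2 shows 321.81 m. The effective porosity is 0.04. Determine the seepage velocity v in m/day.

0.0284

Convert K: 0.000543 cm/s × 864 = 0.4692 m/day.
Hydraulic gradient i = (327.38 − 321.81) / 2300 = 5.57 / 2300 = 0.002422.
Darcy flux q = K · i = 0.4692 × 0.002422 = 0.001136 m/day.
Seepage velocity v = q / n_e = 0.001136 / 0.04 = 0.02840 m/day.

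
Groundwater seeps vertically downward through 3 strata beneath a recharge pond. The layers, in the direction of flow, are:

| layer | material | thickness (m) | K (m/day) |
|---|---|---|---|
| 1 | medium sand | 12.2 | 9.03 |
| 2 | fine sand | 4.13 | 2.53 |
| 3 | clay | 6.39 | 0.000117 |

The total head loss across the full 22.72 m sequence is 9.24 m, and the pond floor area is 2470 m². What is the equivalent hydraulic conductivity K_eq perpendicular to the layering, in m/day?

Flow is perpendicular to layering, so the layers act in series and the equivalent K is the thickness-weighted harmonic mean.
Total thickness L = 12.2 + 4.13 + 6.39 = 22.72 m.
Σ(b_i/K_i) = 12.2/9.03 + 4.13/2.53 + 6.39/0.000117 = 54618 d.
K_eq = L / Σ(b_i/K_i) = 22.72 / 54618 = 0.0004160 m/day.

0.000416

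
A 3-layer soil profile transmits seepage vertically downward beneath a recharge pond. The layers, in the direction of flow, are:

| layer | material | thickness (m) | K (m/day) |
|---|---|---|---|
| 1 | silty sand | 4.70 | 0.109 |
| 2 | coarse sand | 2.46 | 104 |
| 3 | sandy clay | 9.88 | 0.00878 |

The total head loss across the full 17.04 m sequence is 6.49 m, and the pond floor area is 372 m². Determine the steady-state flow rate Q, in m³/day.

Flow is perpendicular to layering, so the layers act in series and the equivalent K is the thickness-weighted harmonic mean.
Total thickness L = 4.70 + 2.46 + 9.88 = 17.04 m.
Σ(b_i/K_i) = 4.70/0.109 + 2.46/104 + 9.88/0.00878 = 1168 d.
K_eq = L / Σ(b_i/K_i) = 17.04 / 1168 = 0.01458 m/day.
Q = K_eq · A · (Δh/L) = 0.01458 × 372 × (6.49/17.04) = 2.066 m³/day.

2.07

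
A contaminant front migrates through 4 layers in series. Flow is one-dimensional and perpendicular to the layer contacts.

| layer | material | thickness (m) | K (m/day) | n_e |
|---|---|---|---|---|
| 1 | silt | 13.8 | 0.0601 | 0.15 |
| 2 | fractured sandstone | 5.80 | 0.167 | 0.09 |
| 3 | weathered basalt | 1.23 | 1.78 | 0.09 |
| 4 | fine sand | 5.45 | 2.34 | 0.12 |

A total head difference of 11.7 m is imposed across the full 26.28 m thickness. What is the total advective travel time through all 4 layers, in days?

With flow normal to the layers, continuity requires the same specific discharge q through every layer.
Σ(b_i/K_i) = 13.8/0.0601 + 5.80/0.167 + 1.23/1.78 + 5.45/2.34 = 267.4 d.
q = Δh / Σ(b_i/K_i) = 11.7 / 267.4 = 0.04376 m/day.
In each layer the seepage velocity is v_i = q/n_i, so the layer transit time is t_i = b_i·n_i / q:
  layer 1 (silt): t_1 = 13.8 × 0.15 / 0.04376 = 47.30 d
  layer 2 (fractured sandstone): t_2 = 5.80 × 0.09 / 0.04376 = 11.93 d
  layer 3 (weathered basalt): t_3 = 1.23 × 0.09 / 0.04376 = 2.530 d
  layer 4 (fine sand): t_4 = 5.45 × 0.12 / 0.04376 = 14.95 d
Total t = Σ t_i = 76.71 days.

76.7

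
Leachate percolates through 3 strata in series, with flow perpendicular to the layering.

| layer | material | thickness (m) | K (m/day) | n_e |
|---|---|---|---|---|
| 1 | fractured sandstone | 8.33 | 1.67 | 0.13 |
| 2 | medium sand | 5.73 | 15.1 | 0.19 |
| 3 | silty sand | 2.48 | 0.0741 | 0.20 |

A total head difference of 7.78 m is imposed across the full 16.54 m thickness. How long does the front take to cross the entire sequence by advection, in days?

With flow normal to the layers, continuity requires the same specific discharge q through every layer.
Σ(b_i/K_i) = 8.33/1.67 + 5.73/15.1 + 2.48/0.0741 = 38.84 d.
q = Δh / Σ(b_i/K_i) = 7.78 / 38.84 = 0.2003 m/day.
In each layer the seepage velocity is v_i = q/n_i, so the layer transit time is t_i = b_i·n_i / q:
  layer 1 (fractured sandstone): t_1 = 8.33 × 0.13 / 0.2003 = 5.406 d
  layer 2 (medium sand): t_2 = 5.73 × 0.19 / 0.2003 = 5.435 d
  layer 3 (silty sand): t_3 = 2.48 × 0.20 / 0.2003 = 2.476 d
Total t = Σ t_i = 13.32 days.

13.3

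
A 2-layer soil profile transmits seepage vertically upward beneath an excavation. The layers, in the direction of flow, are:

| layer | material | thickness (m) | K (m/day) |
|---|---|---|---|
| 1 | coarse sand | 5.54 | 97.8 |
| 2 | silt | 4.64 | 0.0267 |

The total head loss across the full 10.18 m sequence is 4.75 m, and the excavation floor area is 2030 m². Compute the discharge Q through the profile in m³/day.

Flow is perpendicular to layering, so the layers act in series and the equivalent K is the thickness-weighted harmonic mean.
Total thickness L = 5.54 + 4.64 = 10.18 m.
Σ(b_i/K_i) = 5.54/97.8 + 4.64/0.0267 = 173.8 d.
K_eq = L / Σ(b_i/K_i) = 10.18 / 173.8 = 0.05856 m/day.
Q = K_eq · A · (Δh/L) = 0.05856 × 2030 × (4.75/10.18) = 55.47 m³/day.

55.5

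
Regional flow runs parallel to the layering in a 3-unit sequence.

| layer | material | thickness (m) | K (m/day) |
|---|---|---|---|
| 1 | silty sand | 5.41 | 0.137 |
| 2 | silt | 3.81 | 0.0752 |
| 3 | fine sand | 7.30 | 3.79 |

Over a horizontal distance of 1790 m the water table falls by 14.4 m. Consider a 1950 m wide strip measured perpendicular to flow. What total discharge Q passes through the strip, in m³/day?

450

Flow is parallel to layering, so each bed carries its own Darcy discharge and the transmissivities add.
Σ(K_i·b_i) = 0.137×5.41 + 0.0752×3.81 + 3.79×7.30 = 28.69 m²/day.
Hydraulic gradient i = Δh / L = 14.4 / 1790 = 0.008045.
Q = Σ(K_i·b_i) · W · i = 28.69 × 1950 × 0.008045 = 450.1 m³/day.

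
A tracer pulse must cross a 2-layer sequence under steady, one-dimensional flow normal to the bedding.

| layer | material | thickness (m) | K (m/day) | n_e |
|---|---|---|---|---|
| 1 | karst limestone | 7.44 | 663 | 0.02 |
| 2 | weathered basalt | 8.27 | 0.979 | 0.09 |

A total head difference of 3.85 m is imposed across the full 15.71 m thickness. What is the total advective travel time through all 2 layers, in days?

With flow normal to the layers, continuity requires the same specific discharge q through every layer.
Σ(b_i/K_i) = 7.44/663 + 8.27/0.979 = 8.459 d.
q = Δh / Σ(b_i/K_i) = 3.85 / 8.459 = 0.4552 m/day.
In each layer the seepage velocity is v_i = q/n_i, so the layer transit time is t_i = b_i·n_i / q:
  layer 1 (karst limestone): t_1 = 7.44 × 0.02 / 0.4552 = 0.3269 d
  layer 2 (weathered basalt): t_2 = 8.27 × 0.09 / 0.4552 = 1.635 d
Total t = Σ t_i = 1.962 days.

1.96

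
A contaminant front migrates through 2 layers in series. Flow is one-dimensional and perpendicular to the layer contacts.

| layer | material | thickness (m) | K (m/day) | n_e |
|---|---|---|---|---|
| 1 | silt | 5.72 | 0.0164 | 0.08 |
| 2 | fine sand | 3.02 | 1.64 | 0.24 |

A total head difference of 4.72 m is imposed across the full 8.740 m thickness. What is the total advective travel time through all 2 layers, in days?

With flow normal to the layers, continuity requires the same specific discharge q through every layer.
Σ(b_i/K_i) = 5.72/0.0164 + 3.02/1.64 = 350.6 d.
q = Δh / Σ(b_i/K_i) = 4.72 / 350.6 = 0.01346 m/day.
In each layer the seepage velocity is v_i = q/n_i, so the layer transit time is t_i = b_i·n_i / q:
  layer 1 (silt): t_1 = 5.72 × 0.08 / 0.01346 = 33.99 d
  layer 2 (fine sand): t_2 = 3.02 × 0.24 / 0.01346 = 53.84 d
Total t = Σ t_i = 87.83 days.

87.8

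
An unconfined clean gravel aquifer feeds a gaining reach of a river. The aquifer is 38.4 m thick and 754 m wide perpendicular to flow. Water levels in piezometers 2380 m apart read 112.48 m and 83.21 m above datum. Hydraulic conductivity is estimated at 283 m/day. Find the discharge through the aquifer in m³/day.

101000

Cross-sectional area A = 754 × 38.4 = 28954 m².
Hydraulic gradient i = (112.48 − 83.21) / 2380 = 29.27 / 2380 = 0.01230.
Darcy's law: Q = K · A · i = 283.0 × 28954 × 0.01230 = 1.008e+05 m³/day.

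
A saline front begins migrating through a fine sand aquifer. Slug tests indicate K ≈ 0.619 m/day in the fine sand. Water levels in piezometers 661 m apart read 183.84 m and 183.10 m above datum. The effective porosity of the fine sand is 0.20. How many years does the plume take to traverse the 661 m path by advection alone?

Hydraulic gradient i = (183.84 − 183.10) / 661 = 0.74 / 661 = 0.001120.
Darcy flux q = K · i = 0.6190 × 0.001120 = 0.0006930 m/day.
Seepage velocity v = q / n_e = 0.0006930 / 0.20 = 0.003465 m/day.
Travel time t = L / v = 661 / 0.003465 = 1.908e+05 days = 522.3 years.

522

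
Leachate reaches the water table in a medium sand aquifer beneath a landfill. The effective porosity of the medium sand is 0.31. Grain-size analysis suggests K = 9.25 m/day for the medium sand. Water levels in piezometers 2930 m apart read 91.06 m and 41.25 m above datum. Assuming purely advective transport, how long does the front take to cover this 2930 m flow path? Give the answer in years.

15.8

Hydraulic gradient i = (91.06 − 41.25) / 2930 = 49.81 / 2930 = 0.01700.
Darcy flux q = K · i = 9.250 × 0.01700 = 0.1573 m/day.
Seepage velocity v = q / n_e = 0.1573 / 0.31 = 0.5073 m/day.
Travel time t = L / v = 2930 / 0.5073 = 5776 days = 15.81 years.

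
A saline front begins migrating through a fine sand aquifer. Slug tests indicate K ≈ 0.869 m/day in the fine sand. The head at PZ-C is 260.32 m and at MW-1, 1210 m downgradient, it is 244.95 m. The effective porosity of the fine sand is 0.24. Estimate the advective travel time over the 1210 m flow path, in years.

72.0

Hydraulic gradient i = (260.32 − 244.95) / 1210 = 15.37 / 1210 = 0.01270.
Darcy flux q = K · i = 0.8690 × 0.01270 = 0.01104 m/day.
Seepage velocity v = q / n_e = 0.01104 / 0.24 = 0.04599 m/day.
Travel time t = L / v = 1210 / 0.04599 = 26308 days = 72.03 years.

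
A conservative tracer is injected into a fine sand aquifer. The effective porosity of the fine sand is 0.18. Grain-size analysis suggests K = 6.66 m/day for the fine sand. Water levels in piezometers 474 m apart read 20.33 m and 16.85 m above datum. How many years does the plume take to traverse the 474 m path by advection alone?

Hydraulic gradient i = (20.33 − 16.85) / 474 = 3.48 / 474 = 0.007342.
Darcy flux q = K · i = 6.660 × 0.007342 = 0.04890 m/day.
Seepage velocity v = q / n_e = 0.04890 / 0.18 = 0.2716 m/day.
Travel time t = L / v = 474 / 0.2716 = 1745 days = 4.777 years.

4.78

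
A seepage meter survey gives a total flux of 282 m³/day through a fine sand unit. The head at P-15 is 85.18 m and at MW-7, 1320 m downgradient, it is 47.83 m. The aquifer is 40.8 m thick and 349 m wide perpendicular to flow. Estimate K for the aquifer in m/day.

Cross-sectional area A = 349 × 40.8 = 14239 m².
Hydraulic gradient i = (85.18 − 47.83) / 1320 = 37.35 / 1320 = 0.02830.
From Q = K·A·i, K = Q / (A·i) = 282 / (14239 × 0.02830) = 0.6999 m/day.

0.700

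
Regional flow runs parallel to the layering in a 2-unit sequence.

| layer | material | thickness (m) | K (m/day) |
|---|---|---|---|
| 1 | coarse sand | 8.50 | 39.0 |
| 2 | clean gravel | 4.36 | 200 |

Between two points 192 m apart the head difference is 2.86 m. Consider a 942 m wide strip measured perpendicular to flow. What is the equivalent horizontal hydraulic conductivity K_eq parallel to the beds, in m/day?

93.6

Flow is parallel to layering, so each bed carries its own Darcy discharge and the transmissivities add.
Σ(K_i·b_i) = 39.0×8.50 + 200×4.36 = 1204 m²/day.
Total thickness b = 12.86 m, so K_eq = Σ(K_i·b_i)/b = 93.58 m/day.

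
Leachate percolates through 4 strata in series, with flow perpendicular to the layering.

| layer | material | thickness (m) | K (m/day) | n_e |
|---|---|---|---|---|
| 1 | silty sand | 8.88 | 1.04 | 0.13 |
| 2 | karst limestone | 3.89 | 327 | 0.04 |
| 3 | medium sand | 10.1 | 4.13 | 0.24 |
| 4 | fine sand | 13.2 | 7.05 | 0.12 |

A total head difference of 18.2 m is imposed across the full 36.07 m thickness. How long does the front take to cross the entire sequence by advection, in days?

3.76

With flow normal to the layers, continuity requires the same specific discharge q through every layer.
Σ(b_i/K_i) = 8.88/1.04 + 3.89/327 + 10.1/4.13 + 13.2/7.05 = 12.87 d.
q = Δh / Σ(b_i/K_i) = 18.2 / 12.87 = 1.414 m/day.
In each layer the seepage velocity is v_i = q/n_i, so the layer transit time is t_i = b_i·n_i / q:
  layer 1 (silty sand): t_1 = 8.88 × 0.13 / 1.414 = 0.8162 d
  layer 2 (karst limestone): t_2 = 3.89 × 0.04 / 1.414 = 0.1100 d
  layer 3 (medium sand): t_3 = 10.1 × 0.24 / 1.414 = 1.714 d
  layer 4 (fine sand): t_4 = 13.2 × 0.12 / 1.414 = 1.120 d
Total t = Σ t_i = 3.760 days.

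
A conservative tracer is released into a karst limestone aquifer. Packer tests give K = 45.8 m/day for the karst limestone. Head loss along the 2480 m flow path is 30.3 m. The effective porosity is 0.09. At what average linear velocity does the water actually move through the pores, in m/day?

6.22

Hydraulic gradient i = Δh / L = 30.3 / 2480 = 0.01222.
Darcy flux q = K · i = 45.80 × 0.01222 = 0.5596 m/day.
Seepage velocity v = q / n_e = 0.5596 / 0.09 = 6.217 m/day.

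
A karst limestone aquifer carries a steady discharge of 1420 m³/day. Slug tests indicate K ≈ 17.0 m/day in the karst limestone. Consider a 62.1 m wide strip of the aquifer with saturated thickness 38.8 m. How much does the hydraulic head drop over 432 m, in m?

15.0

Cross-sectional area A = 62.1 × 38.8 = 2409 m².
From Q = K·A·i, i = Q / (K·A) = 1420 / (17.00 × 2409) = 0.03467.
Head loss Δh = i · L = 0.03467 × 432 = 14.98 m.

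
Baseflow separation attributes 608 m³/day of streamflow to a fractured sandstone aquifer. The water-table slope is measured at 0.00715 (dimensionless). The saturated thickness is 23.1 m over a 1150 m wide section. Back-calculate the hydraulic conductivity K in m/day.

Cross-sectional area A = 1150 × 23.1 = 26565 m².
Hydraulic gradient i = 0.00715.
From Q = K·A·i, K = Q / (A·i) = 608 / (26565 × 0.007150) = 3.201 m/day.

3.20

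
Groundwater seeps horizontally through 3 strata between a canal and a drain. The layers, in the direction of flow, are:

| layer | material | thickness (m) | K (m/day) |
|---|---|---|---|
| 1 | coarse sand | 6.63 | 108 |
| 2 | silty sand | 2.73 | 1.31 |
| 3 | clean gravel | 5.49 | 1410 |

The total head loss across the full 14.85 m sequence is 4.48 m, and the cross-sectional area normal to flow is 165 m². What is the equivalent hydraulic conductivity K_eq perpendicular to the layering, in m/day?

6.91

Flow is perpendicular to layering, so the layers act in series and the equivalent K is the thickness-weighted harmonic mean.
Total thickness L = 6.63 + 2.73 + 5.49 = 14.85 m.
Σ(b_i/K_i) = 6.63/108 + 2.73/1.31 + 5.49/1410 = 2.149 d.
K_eq = L / Σ(b_i/K_i) = 14.85 / 2.149 = 6.909 m/day.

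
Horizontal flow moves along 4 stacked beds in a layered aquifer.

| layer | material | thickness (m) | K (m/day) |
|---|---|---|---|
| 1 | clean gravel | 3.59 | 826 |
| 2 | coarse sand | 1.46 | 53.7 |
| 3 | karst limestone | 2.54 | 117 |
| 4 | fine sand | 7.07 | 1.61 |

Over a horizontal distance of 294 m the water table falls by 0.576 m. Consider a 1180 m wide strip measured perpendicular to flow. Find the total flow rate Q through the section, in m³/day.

7750

Flow is parallel to layering, so each bed carries its own Darcy discharge and the transmissivities add.
Σ(K_i·b_i) = 826×3.59 + 53.7×1.46 + 117×2.54 + 1.61×7.07 = 3352 m²/day.
Hydraulic gradient i = Δh / L = 0.576 / 294 = 0.001959.
Q = Σ(K_i·b_i) · W · i = 3352 × 1180 × 0.001959 = 7750 m³/day.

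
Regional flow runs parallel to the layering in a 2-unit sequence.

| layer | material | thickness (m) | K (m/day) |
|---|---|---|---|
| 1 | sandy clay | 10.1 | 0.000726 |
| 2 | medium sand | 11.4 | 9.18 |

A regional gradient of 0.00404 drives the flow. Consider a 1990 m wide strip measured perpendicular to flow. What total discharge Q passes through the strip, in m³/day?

Flow is parallel to layering, so each bed carries its own Darcy discharge and the transmissivities add.
Σ(K_i·b_i) = 0.000726×10.1 + 9.18×11.4 = 104.7 m²/day.
Hydraulic gradient i = 0.00404.
Q = Σ(K_i·b_i) · W · i = 104.7 × 1990 × 0.004040 = 841.4 m³/day.

841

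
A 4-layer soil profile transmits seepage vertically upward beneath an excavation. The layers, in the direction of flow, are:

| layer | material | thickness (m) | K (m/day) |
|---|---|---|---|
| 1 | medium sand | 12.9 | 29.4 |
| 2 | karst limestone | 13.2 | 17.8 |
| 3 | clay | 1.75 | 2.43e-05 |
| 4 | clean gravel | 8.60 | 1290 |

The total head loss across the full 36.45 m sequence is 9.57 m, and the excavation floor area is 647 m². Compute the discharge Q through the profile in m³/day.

Flow is perpendicular to layering, so the layers act in series and the equivalent K is the thickness-weighted harmonic mean.
Total thickness L = 12.9 + 13.2 + 1.75 + 8.60 = 36.45 m.
Σ(b_i/K_i) = 12.9/29.4 + 13.2/17.8 + 1.75/2.43e-05 + 8.60/1290 = 72018 d.
K_eq = L / Σ(b_i/K_i) = 36.45 / 72018 = 0.0005061 m/day.
Q = K_eq · A · (Δh/L) = 0.0005061 × 647 × (9.57/36.45) = 0.08598 m³/day.

0.0860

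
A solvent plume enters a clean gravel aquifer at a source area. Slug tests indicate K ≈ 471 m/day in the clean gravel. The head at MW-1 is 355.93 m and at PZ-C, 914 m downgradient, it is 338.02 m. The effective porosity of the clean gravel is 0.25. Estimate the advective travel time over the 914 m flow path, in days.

24.8

Hydraulic gradient i = (355.93 − 338.02) / 914 = 17.91 / 914 = 0.01960.
Darcy flux q = K · i = 471.0 × 0.01960 = 9.229 m/day.
Seepage velocity v = q / n_e = 9.229 / 0.25 = 36.92 m/day.
Travel time t = L / v = 914 / 36.92 = 24.76 days.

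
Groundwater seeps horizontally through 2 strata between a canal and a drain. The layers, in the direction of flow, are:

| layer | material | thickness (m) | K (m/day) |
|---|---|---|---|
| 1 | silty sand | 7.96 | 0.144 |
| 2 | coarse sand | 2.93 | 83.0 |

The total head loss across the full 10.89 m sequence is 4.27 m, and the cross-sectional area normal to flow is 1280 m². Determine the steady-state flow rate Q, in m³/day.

98.8

Flow is perpendicular to layering, so the layers act in series and the equivalent K is the thickness-weighted harmonic mean.
Total thickness L = 7.96 + 2.93 = 10.89 m.
Σ(b_i/K_i) = 7.96/0.144 + 2.93/83.0 = 55.31 d.
K_eq = L / Σ(b_i/K_i) = 10.89 / 55.31 = 0.1969 m/day.
Q = K_eq · A · (Δh/L) = 0.1969 × 1280 × (4.27/10.89) = 98.81 m³/day.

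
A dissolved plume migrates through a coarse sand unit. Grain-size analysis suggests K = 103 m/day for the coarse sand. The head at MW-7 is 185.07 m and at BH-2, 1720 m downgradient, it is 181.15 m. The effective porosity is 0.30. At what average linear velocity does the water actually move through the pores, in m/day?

Hydraulic gradient i = (185.07 − 181.15) / 1720 = 3.92 / 1720 = 0.002279.
Darcy flux q = K · i = 103.0 × 0.002279 = 0.2347 m/day.
Seepage velocity v = q / n_e = 0.2347 / 0.30 = 0.7825 m/day.

0.782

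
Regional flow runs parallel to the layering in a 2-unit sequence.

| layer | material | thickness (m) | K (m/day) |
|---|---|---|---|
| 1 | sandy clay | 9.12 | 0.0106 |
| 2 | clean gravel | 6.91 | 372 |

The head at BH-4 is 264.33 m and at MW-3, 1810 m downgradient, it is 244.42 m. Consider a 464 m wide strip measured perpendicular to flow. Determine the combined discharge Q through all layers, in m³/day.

Flow is parallel to layering, so each bed carries its own Darcy discharge and the transmissivities add.
Σ(K_i·b_i) = 0.0106×9.12 + 372×6.91 = 2571 m²/day.
Hydraulic gradient i = (264.33 − 244.42) / 1810 = 19.91 / 1810 = 0.01100.
Q = Σ(K_i·b_i) · W · i = 2571 × 464 × 0.01100 = 13120 m³/day.

13100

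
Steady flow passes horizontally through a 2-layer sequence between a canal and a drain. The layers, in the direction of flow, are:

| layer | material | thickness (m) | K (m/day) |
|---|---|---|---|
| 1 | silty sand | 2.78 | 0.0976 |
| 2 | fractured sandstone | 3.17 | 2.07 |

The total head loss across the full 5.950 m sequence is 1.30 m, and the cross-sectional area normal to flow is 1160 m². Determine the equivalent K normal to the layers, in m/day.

Flow is perpendicular to layering, so the layers act in series and the equivalent K is the thickness-weighted harmonic mean.
Total thickness L = 2.78 + 3.17 = 5.950 m.
Σ(b_i/K_i) = 2.78/0.0976 + 3.17/2.07 = 30.02 d.
K_eq = L / Σ(b_i/K_i) = 5.950 / 30.02 = 0.1982 m/day.

0.198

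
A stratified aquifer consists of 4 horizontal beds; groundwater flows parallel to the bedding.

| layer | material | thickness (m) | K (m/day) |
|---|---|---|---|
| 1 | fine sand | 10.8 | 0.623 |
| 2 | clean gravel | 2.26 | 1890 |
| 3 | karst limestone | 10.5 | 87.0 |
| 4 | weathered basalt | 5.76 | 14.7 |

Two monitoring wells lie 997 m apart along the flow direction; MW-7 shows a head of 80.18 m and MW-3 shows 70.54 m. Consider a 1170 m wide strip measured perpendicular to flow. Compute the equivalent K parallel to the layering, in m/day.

Flow is parallel to layering, so each bed carries its own Darcy discharge and the transmissivities add.
Σ(K_i·b_i) = 0.623×10.8 + 1890×2.26 + 87.0×10.5 + 14.7×5.76 = 5276 m²/day.
Total thickness b = 29.32 m, so K_eq = Σ(K_i·b_i)/b = 180.0 m/day.

180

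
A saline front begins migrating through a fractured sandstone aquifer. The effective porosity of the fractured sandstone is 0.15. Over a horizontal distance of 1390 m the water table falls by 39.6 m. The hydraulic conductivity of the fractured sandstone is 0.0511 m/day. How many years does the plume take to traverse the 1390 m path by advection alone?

Hydraulic gradient i = Δh / L = 39.6 / 1390 = 0.02849.
Darcy flux q = K · i = 0.05110 × 0.02849 = 0.001456 m/day.
Seepage velocity v = q / n_e = 0.001456 / 0.15 = 0.009705 m/day.
Travel time t = L / v = 1390 / 0.009705 = 1.432e+05 days = 392.1 years.

392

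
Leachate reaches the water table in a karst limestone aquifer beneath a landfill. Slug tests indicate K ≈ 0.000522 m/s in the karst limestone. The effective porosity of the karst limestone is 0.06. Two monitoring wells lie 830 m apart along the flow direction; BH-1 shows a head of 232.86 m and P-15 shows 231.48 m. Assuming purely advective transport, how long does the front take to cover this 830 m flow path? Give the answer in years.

Convert K: 0.000522 m/s × 86400 = 45.10 m/day.
Hydraulic gradient i = (232.86 − 231.48) / 830 = 1.38 / 830 = 0.001663.
Darcy flux q = K · i = 45.10 × 0.001663 = 0.07499 m/day.
Seepage velocity v = q / n_e = 0.07499 / 0.06 = 1.250 m/day.
Travel time t = L / v = 830 / 1.250 = 664.1 days = 1.818 years.

1.82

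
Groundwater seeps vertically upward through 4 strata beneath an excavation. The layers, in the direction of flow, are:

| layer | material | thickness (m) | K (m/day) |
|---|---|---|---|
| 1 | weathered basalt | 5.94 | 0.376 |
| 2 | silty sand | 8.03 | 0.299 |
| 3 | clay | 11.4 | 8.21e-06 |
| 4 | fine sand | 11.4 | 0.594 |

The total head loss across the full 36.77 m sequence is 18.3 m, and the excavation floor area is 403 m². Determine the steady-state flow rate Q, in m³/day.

Flow is perpendicular to layering, so the layers act in series and the equivalent K is the thickness-weighted harmonic mean.
Total thickness L = 5.94 + 8.03 + 11.4 + 11.4 = 36.77 m.
Σ(b_i/K_i) = 5.94/0.376 + 8.03/0.299 + 11.4/8.21e-06 + 11.4/0.594 = 1.389e+06 d.
K_eq = L / Σ(b_i/K_i) = 36.77 / 1.389e+06 = 2.648e-05 m/day.
Q = K_eq · A · (Δh/L) = 2.648e-05 × 403 × (18.3/36.77) = 0.005311 m³/day.

0.00531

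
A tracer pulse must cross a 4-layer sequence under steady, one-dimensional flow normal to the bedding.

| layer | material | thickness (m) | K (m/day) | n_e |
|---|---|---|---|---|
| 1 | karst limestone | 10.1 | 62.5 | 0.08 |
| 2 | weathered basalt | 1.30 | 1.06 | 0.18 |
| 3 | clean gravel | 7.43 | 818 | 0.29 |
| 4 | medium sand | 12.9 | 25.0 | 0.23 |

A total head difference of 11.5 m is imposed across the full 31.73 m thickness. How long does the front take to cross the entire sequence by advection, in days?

1.03

With flow normal to the layers, continuity requires the same specific discharge q through every layer.
Σ(b_i/K_i) = 10.1/62.5 + 1.30/1.06 + 7.43/818 + 12.9/25.0 = 1.913 d.
q = Δh / Σ(b_i/K_i) = 11.5 / 1.913 = 6.011 m/day.
In each layer the seepage velocity is v_i = q/n_i, so the layer transit time is t_i = b_i·n_i / q:
  layer 1 (karst limestone): t_1 = 10.1 × 0.08 / 6.011 = 0.1344 d
  layer 2 (weathered basalt): t_2 = 1.30 × 0.18 / 6.011 = 0.03893 d
  layer 3 (clean gravel): t_3 = 7.43 × 0.29 / 6.011 = 0.3584 d
  layer 4 (medium sand): t_4 = 12.9 × 0.23 / 6.011 = 0.4936 d
Total t = Σ t_i = 1.025 days.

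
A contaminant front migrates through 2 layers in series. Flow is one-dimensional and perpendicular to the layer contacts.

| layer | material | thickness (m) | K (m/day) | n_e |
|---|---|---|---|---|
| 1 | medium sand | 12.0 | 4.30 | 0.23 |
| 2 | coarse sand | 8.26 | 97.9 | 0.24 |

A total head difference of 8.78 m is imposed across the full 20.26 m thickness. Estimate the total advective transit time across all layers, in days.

With flow normal to the layers, continuity requires the same specific discharge q through every layer.
Σ(b_i/K_i) = 12.0/4.30 + 8.26/97.9 = 2.875 d.
q = Δh / Σ(b_i/K_i) = 8.78 / 2.875 = 3.054 m/day.
In each layer the seepage velocity is v_i = q/n_i, so the layer transit time is t_i = b_i·n_i / q:
  layer 1 (medium sand): t_1 = 12.0 × 0.23 / 3.054 = 0.9038 d
  layer 2 (coarse sand): t_2 = 8.26 × 0.24 / 3.054 = 0.6492 d
Total t = Σ t_i = 1.553 days.

1.55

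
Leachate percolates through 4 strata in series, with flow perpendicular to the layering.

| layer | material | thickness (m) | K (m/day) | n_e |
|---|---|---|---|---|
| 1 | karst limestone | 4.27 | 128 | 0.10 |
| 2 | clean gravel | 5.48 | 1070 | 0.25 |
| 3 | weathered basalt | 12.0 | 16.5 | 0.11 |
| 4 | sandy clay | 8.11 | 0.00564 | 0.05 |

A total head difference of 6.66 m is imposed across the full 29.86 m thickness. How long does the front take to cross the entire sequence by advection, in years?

With flow normal to the layers, continuity requires the same specific discharge q through every layer.
Σ(b_i/K_i) = 4.27/128 + 5.48/1070 + 12.0/16.5 + 8.11/0.00564 = 1439 d.
q = Δh / Σ(b_i/K_i) = 6.66 / 1439 = 0.004629 m/day.
In each layer the seepage velocity is v_i = q/n_i, so the layer transit time is t_i = b_i·n_i / q:
  layer 1 (karst limestone): t_1 = 4.27 × 0.10 / 0.004629 = 92.24 d
  layer 2 (clean gravel): t_2 = 5.48 × 0.25 / 0.004629 = 296.0 d
  layer 3 (weathered basalt): t_3 = 12.0 × 0.11 / 0.004629 = 285.1 d
  layer 4 (sandy clay): t_4 = 8.11 × 0.05 / 0.004629 = 87.60 d
Total t = Σ t_i = 760.9 days = 2.083 years.

2.08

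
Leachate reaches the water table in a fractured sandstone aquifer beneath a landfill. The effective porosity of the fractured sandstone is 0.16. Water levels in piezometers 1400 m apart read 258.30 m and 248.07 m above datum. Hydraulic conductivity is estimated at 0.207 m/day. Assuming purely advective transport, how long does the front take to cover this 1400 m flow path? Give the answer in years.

Hydraulic gradient i = (258.30 − 248.07) / 1400 = 10.23 / 1400 = 0.007307.
Darcy flux q = K · i = 0.2070 × 0.007307 = 0.001513 m/day.
Seepage velocity v = q / n_e = 0.001513 / 0.16 = 0.009454 m/day.
Travel time t = L / v = 1400 / 0.009454 = 1.481e+05 days = 405.5 years.

405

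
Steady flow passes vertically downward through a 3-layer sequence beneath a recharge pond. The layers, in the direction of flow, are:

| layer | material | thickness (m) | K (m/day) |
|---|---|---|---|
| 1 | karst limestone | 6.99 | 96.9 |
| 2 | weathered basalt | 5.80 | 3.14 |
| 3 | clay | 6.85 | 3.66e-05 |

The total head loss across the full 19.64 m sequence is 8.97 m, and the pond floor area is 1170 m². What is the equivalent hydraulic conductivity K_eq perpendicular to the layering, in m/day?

Flow is perpendicular to layering, so the layers act in series and the equivalent K is the thickness-weighted harmonic mean.
Total thickness L = 6.99 + 5.80 + 6.85 = 19.64 m.
Σ(b_i/K_i) = 6.99/96.9 + 5.80/3.14 + 6.85/3.66e-05 = 1.872e+05 d.
K_eq = L / Σ(b_i/K_i) = 19.64 / 1.872e+05 = 0.0001049 m/day.

0.000105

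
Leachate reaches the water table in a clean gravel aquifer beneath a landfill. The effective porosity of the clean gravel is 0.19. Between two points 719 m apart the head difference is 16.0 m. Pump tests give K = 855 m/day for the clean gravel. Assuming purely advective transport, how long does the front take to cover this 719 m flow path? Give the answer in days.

Hydraulic gradient i = Δh / L = 16.0 / 719 = 0.02225.
Darcy flux q = K · i = 855.0 × 0.02225 = 19.03 m/day.
Seepage velocity v = q / n_e = 19.03 / 0.19 = 100.1 m/day.
Travel time t = L / v = 719 / 100.1 = 7.180 days.

7.18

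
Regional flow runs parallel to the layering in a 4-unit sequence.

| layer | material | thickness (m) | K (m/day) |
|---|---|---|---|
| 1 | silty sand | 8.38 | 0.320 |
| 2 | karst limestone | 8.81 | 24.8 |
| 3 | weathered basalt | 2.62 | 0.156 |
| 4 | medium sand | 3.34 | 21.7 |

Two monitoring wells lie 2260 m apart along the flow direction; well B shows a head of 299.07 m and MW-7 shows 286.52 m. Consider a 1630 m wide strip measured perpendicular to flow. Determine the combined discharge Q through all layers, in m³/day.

2660

Flow is parallel to layering, so each bed carries its own Darcy discharge and the transmissivities add.
Σ(K_i·b_i) = 0.320×8.38 + 24.8×8.81 + 0.156×2.62 + 21.7×3.34 = 294.1 m²/day.
Hydraulic gradient i = (299.07 − 286.52) / 2260 = 12.55 / 2260 = 0.005553.
Q = Σ(K_i·b_i) · W · i = 294.1 × 1630 × 0.005553 = 2662 m³/day.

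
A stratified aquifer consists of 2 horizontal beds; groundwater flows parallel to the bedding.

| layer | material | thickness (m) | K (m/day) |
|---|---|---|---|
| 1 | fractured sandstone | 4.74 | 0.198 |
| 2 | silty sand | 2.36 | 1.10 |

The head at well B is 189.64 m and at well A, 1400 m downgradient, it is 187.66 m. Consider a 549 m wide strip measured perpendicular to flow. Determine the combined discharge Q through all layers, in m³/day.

Flow is parallel to layering, so each bed carries its own Darcy discharge and the transmissivities add.
Σ(K_i·b_i) = 0.198×4.74 + 1.10×2.36 = 3.535 m²/day.
Hydraulic gradient i = (189.64 − 187.66) / 1400 = 1.98 / 1400 = 0.001414.
Q = Σ(K_i·b_i) · W · i = 3.535 × 549 × 0.001414 = 2.744 m³/day.

2.74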